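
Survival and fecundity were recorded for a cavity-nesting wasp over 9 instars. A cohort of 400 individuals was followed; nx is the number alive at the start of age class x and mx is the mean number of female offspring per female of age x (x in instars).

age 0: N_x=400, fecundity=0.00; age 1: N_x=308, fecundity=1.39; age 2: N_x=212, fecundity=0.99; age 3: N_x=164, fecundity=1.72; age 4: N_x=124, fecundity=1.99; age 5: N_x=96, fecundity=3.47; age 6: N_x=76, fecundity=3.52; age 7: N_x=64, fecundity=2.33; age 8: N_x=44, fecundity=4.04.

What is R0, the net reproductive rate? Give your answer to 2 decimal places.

5.24

lx = nx/n0 = nx/400: 1, 0.77, 0.53, 0.41, 0.31, 0.24, 0.19, 0.16, 0.11
lx·mx by age: 0, 1.0703, 0.5247, 0.7052, 0.6169, 0.8328, 0.6688, 0.3728, 0.4444
R0 = Σ lx·mx = 5.2359 → 5.24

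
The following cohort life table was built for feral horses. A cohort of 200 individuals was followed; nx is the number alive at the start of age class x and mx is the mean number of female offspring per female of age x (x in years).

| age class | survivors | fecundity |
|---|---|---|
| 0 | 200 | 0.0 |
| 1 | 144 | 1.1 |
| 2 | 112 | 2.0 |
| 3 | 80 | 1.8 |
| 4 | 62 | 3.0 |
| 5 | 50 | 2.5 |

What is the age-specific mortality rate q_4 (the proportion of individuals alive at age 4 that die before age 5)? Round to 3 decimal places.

0.194

lx = nx/n0 = nx/200: 1, 0.72, 0.56, 0.4, 0.31, 0.25
q_4 = (l_4 − l_5) / l_4 = (0.31 − 0.25) / 0.31
     = 0.06 / 0.31 = 0.193548… → 0.194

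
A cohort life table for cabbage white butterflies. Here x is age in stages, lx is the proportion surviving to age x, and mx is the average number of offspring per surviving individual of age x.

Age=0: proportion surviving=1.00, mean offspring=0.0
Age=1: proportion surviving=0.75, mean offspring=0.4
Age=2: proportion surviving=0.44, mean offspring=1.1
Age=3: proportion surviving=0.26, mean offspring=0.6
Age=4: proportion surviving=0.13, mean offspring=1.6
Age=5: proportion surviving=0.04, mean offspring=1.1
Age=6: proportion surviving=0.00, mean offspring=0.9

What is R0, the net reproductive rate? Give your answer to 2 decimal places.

lx·mx by age: 0, 0.3, 0.484, 0.156, 0.208, 0.044, 0
R0 = Σ lx·mx = 1.192 → 1.19

1.19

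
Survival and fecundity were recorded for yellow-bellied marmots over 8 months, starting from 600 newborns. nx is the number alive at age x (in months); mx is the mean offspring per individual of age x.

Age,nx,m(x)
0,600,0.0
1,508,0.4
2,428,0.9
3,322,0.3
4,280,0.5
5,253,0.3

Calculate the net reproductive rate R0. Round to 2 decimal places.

1.50

lx = nx/n0 = nx/600: 1, 0.84667…, 0.71333…, 0.53667…, 0.46667…, 0.42167…
lx·mx by age: 0, 0.338667…, 0.642…, 0.161…, 0.233333…, 0.1265…
R0 = Σ lx·mx = 1.5015… → 1.50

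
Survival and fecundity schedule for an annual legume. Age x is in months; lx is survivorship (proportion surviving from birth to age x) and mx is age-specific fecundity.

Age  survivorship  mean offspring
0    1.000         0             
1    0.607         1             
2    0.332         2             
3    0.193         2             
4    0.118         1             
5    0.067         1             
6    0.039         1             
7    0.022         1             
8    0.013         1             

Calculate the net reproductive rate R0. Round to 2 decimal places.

lx·mx by age: 0, 0.607, 0.664, 0.386, 0.118, 0.067, 0.039, 0.022, 0.013
R0 = Σ lx·mx = 1.916 → 1.92

1.92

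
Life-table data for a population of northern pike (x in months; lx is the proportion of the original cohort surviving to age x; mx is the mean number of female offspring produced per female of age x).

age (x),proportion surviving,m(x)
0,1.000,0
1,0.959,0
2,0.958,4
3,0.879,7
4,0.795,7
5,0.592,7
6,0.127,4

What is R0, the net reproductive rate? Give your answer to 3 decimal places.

lx·mx by age: 0, 0, 3.832, 6.153, 5.565, 4.144, 0.508
R0 = Σ lx·mx = 20.202 → 20.202

20.202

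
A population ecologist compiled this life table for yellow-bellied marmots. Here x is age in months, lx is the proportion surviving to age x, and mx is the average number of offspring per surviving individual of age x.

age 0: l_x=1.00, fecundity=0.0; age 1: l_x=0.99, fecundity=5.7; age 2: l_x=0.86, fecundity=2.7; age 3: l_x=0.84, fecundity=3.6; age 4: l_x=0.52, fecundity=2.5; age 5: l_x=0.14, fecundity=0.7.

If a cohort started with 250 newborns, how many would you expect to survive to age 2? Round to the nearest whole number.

215

Expected survivors = N0 · l_2 = 250 × 0.86 = 215 → 215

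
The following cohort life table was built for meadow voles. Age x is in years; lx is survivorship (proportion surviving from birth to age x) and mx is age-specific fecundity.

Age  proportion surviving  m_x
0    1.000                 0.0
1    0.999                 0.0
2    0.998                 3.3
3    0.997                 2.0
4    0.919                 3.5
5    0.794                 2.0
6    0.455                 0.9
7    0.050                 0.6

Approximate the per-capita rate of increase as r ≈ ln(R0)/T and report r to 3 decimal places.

R0 = Σ lx·mx = 0 + 0 + 3.2934 + 1.994 + 3.2165 + 1.588 + 0.4095 + 0.03 = 10.5314
Σ x·lx·mx = 36.0418; T = 36.0418/10.5314 = 3.42232…
r ≈ ln(R0)/T = ln(10.5314)/3.42232… = 0.68794… → 0.688

0.688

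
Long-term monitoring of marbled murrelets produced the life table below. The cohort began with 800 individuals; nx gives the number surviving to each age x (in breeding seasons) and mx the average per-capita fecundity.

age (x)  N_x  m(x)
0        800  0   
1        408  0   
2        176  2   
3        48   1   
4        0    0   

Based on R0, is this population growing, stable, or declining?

declining

lx = nx/n0 = nx/800: 1, 0.51, 0.22, 0.06, 0
R0 = Σ lx·mx = 0 + 0 + 0.44 + 0.06 + 0 = 0.5
R0 < 1, so the population is declining.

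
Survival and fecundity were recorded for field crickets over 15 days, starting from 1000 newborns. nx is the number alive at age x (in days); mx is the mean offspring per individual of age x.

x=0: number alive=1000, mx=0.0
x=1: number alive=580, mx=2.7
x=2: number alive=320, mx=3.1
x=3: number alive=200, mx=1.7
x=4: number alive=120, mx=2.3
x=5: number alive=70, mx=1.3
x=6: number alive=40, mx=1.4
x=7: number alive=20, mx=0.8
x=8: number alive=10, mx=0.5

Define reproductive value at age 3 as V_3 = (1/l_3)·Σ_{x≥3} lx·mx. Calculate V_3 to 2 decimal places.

lx = nx/n0 = nx/1000: 1, 0.58, 0.32, 0.2, 0.12, 0.07, 0.04, 0.02, 0.01
lx·mx for x ≥ 3: 0.34, 0.276, 0.091, 0.056, 0.016, 0.005 → sum = 0.784
V_3 = 0.784 / l_3 = 0.784 / 0.2 = 3.92 → 3.92

3.92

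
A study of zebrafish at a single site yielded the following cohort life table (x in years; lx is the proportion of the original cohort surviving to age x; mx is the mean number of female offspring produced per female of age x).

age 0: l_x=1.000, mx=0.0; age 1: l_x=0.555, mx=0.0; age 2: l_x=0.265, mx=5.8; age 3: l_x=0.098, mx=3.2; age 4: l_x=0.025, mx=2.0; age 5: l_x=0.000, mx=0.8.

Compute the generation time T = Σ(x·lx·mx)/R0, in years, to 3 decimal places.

2.218

lx·mx: 0, 0, 1.537, 0.3136, 0.05, 0 → R0 = 1.9006
x·lx·mx: 0, 0, 3.074, 0.9408, 0.2, 0 → Σ = 4.2148
T = 4.2148 / 1.9006 = 2.217615… → 2.218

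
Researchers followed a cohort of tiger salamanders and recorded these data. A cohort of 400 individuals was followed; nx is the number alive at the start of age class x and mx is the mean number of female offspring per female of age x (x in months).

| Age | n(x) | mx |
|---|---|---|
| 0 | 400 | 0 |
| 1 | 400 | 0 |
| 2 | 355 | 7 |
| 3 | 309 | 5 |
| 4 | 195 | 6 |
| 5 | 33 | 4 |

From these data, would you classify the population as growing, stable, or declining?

lx = nx/n0 = nx/400: 1, 1, 0.8875, 0.7725, 0.4875, 0.0825
R0 = Σ lx·mx = 0 + 0 + 6.2125 + 3.8625 + 2.925 + 0.33 = 13.33
R0 > 1, so the population is growing.

growing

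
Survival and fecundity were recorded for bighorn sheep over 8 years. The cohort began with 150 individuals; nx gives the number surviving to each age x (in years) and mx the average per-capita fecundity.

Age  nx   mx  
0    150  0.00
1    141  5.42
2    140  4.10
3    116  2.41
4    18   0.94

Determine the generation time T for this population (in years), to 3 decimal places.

1.724

lx = nx/n0 = nx/150: 1, 0.94, 0.93333…, 0.77333…, 0.12
lx·mx: 0, 5.0948, 3.826667…, 1.863733…, 0.1128 → R0 = 10.898…
x·lx·mx: 0, 5.0948, 7.653333…, 5.5912…, 0.4512 → Σ = 18.790533…
T = 18.790533… / 10.898… = 1.724219… → 1.724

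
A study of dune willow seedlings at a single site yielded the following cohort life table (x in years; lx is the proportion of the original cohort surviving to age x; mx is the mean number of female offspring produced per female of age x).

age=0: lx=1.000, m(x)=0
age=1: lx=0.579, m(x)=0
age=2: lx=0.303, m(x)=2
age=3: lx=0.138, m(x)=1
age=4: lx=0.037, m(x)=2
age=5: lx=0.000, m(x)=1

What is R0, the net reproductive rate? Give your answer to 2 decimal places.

lx·mx by age: 0, 0, 0.606, 0.138, 0.074, 0
R0 = Σ lx·mx = 0.818 → 0.82

0.82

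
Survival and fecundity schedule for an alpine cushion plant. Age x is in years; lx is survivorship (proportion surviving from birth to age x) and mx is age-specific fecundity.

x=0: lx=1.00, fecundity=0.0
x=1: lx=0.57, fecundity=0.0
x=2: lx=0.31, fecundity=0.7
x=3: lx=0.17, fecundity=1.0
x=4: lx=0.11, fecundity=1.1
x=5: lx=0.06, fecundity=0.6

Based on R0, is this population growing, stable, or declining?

declining

R0 = Σ lx·mx = 0 + 0 + 0.217 + 0.17 + 0.121 + 0.036 = 0.544
R0 < 1, so the population is declining.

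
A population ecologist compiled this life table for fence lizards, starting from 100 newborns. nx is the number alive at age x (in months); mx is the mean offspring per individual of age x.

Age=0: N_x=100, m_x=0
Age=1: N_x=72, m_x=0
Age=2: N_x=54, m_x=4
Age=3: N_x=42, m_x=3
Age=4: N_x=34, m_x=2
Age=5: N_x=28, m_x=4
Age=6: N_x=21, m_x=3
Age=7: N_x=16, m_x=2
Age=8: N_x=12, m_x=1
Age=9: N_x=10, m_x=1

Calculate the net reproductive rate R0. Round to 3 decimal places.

6.390

lx = nx/n0 = nx/100: 1, 0.72, 0.54, 0.42, 0.34, 0.28, 0.21, 0.16, 0.12, 0.1
lx·mx by age: 0, 0, 2.16, 1.26, 0.68, 1.12, 0.63, 0.32, 0.12, 0.1
R0 = Σ lx·mx = 6.39 → 6.390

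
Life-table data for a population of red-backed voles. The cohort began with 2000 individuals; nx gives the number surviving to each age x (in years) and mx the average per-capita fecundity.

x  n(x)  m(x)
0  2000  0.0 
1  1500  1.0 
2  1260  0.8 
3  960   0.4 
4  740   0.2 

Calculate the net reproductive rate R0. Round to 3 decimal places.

lx = nx/n0 = nx/2000: 1, 0.75, 0.63, 0.48, 0.37
lx·mx by age: 0, 0.75, 0.504, 0.192, 0.074
R0 = Σ lx·mx = 1.52 → 1.520

1.520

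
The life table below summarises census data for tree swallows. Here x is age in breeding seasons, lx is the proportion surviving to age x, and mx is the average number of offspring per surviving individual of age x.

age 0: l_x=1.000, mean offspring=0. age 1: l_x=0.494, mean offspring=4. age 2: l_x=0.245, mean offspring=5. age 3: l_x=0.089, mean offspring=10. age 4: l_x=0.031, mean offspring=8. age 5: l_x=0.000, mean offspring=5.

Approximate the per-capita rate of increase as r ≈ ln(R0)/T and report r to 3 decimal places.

0.787

R0 = Σ lx·mx = 0 + 1.976 + 1.225 + 0.89 + 0.248 + 0 = 4.339
Σ x·lx·mx = 8.088; T = 8.088/4.339 = 1.86402…
r ≈ ln(R0)/T = ln(4.339)/1.86402… = 0.78735… → 0.787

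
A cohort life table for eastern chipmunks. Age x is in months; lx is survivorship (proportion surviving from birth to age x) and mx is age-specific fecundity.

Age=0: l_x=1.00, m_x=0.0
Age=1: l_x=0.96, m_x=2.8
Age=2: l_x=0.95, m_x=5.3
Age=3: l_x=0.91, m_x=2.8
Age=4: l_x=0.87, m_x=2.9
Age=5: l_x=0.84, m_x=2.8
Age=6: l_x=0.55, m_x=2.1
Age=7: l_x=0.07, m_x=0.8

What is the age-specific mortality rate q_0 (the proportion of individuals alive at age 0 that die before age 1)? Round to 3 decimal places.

0.040

q_0 = (l_0 − l_1) / l_0 = (1 − 0.96) / 1
     = 0.04 / 1 = 0.04 → 0.040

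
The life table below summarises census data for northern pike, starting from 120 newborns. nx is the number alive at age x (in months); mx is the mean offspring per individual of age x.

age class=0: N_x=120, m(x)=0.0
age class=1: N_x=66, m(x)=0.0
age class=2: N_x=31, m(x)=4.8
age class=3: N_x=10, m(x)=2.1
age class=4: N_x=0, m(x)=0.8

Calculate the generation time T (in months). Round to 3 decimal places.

lx = nx/n0 = nx/120: 1, 0.55, 0.25833…, 0.08333…, 0
lx·mx: 0, 0, 1.24…, 0.175…, 0 → R0 = 1.415…
x·lx·mx: 0, 0, 2.48…, 0.525…, 0 → Σ = 3.005…
T = 3.005… / 1.415… = 2.123675… → 2.124

2.124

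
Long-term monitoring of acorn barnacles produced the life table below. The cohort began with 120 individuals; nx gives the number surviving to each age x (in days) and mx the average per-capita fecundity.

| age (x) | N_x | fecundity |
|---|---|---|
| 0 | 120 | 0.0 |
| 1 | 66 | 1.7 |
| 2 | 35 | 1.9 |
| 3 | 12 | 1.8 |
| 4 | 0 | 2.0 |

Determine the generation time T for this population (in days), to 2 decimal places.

1.55

lx = nx/n0 = nx/120: 1, 0.55, 0.29167…, 0.1, 0
lx·mx: 0, 0.935, 0.554167…, 0.18, 0 → R0 = 1.669167…
x·lx·mx: 0, 0.935, 1.108333…, 0.54, 0 → Σ = 2.583333…
T = 2.583333… / 1.669167… = 1.547678… → 1.55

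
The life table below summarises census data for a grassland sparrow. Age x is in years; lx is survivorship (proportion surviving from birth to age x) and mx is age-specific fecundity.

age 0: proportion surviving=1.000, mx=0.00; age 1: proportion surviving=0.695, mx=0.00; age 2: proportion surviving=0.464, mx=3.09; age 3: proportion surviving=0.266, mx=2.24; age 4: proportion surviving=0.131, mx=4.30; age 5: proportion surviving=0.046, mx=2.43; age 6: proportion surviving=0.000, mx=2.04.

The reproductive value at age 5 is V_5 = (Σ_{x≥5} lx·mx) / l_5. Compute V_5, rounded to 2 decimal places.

lx·mx for x ≥ 5: 0.11178, 0 → sum = 0.11178
V_5 = 0.11178 / l_5 = 0.11178 / 0.046 = 2.43 → 2.43

2.43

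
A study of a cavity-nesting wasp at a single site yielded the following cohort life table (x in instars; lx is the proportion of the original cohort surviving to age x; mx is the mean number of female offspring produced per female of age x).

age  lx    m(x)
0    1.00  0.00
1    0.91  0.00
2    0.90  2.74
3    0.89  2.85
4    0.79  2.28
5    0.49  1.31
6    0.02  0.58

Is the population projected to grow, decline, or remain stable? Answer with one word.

R0 = Σ lx·mx = 0 + 0 + 2.466 + 2.5365 + 1.8012 + 0.6419 + 0.0116 = 7.4572
R0 > 1, so the population is growing.

growing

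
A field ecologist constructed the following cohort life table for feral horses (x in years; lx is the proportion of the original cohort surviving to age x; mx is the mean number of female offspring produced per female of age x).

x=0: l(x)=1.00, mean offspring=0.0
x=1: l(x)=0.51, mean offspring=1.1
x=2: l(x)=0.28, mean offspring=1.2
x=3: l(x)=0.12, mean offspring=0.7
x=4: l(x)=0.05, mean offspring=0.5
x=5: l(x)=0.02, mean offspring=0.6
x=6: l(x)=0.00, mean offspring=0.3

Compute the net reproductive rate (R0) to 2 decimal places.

lx·mx by age: 0, 0.561, 0.336, 0.084, 0.025, 0.012, 0
R0 = Σ lx·mx = 1.018 → 1.02

1.02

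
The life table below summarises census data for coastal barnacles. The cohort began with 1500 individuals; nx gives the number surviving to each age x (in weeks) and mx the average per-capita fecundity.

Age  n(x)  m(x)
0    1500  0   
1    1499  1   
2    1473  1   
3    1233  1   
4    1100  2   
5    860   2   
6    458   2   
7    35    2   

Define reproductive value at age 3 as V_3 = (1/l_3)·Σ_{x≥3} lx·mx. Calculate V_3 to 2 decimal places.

lx = nx/n0 = nx/1500: 1, 0.99933…, 0.982, 0.822, 0.73333…, 0.57333…, 0.30533…, 0.02333…
lx·mx for x ≥ 3: 0.822, 1.466667…, 1.146667…, 0.610667…, 0.046667… → sum = 4.092667…
V_3 = 4.092667… / l_3 = 4.092667… / 0.822 = 4.978913… → 4.98

4.98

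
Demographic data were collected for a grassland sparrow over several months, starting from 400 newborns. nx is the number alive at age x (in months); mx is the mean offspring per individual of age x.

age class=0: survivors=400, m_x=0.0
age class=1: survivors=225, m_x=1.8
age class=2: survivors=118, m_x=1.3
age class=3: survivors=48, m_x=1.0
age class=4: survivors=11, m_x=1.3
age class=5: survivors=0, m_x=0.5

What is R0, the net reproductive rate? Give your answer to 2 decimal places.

1.55

lx = nx/n0 = nx/400: 1, 0.5625, 0.295, 0.12, 0.0275, 0
lx·mx by age: 0, 1.0125, 0.3835, 0.12, 0.03575, 0
R0 = Σ lx·mx = 1.55175 → 1.55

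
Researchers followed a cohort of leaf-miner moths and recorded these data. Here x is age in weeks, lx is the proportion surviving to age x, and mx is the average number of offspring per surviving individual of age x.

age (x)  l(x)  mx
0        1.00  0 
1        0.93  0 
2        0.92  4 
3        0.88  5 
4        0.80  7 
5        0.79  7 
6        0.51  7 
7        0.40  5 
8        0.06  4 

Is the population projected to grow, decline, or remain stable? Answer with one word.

growing

R0 = Σ lx·mx = 0 + 0 + 3.68 + 4.4 + 5.6 + 5.53 + 3.57 + 2 + 0.24 = 25.02
R0 > 1, so the population is growing.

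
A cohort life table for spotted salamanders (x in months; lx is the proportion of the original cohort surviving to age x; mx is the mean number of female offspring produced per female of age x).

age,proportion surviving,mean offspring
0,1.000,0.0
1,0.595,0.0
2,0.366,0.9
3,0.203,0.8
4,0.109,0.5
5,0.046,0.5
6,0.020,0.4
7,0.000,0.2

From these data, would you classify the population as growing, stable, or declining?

declining

R0 = Σ lx·mx = 0 + 0 + 0.3294 + 0.1624 + 0.0545 + 0.023 + 0.008 + 0 = 0.5773
R0 < 1, so the population is declining.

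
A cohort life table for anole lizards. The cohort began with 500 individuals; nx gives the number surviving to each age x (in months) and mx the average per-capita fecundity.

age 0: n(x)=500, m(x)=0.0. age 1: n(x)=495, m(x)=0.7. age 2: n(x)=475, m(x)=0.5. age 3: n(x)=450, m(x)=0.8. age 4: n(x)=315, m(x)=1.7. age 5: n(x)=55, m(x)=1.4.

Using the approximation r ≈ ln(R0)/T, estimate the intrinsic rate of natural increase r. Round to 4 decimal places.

0.3991

lx = nx/n0 = nx/500: 1, 0.99, 0.95, 0.9, 0.63, 0.11
R0 = Σ lx·mx = 0 + 0.693 + 0.475 + 0.72 + 1.071 + 0.154 = 3.113
Σ x·lx·mx = 8.857; T = 8.857/3.113 = 2.84517…
r ≈ ln(R0)/T = ln(3.113)/2.84517… = 0.399129… → 0.3991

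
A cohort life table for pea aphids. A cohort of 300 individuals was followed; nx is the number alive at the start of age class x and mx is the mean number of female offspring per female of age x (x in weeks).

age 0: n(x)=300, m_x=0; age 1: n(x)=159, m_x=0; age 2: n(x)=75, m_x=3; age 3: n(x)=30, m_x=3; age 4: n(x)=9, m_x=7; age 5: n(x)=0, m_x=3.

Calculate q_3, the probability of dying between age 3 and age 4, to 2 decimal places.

0.70

lx = nx/n0 = nx/300: 1, 0.53, 0.25, 0.1, 0.03, 0
q_3 = (l_3 − l_4) / l_3 = (0.1 − 0.03) / 0.1
     = 0.07 / 0.1 = 0.7 → 0.70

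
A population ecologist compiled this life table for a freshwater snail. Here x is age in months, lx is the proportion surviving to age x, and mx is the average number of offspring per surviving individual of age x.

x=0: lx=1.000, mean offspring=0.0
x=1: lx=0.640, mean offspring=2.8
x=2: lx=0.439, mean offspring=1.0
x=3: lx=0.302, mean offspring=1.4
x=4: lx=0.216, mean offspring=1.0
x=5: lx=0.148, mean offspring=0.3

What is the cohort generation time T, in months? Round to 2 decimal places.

1.72

lx·mx: 0, 1.792, 0.439, 0.4228, 0.216, 0.0444 → R0 = 2.9142
x·lx·mx: 0, 1.792, 0.878, 1.2684, 0.864, 0.222 → Σ = 5.0244
T = 5.0244 / 2.9142 = 1.72411… → 1.72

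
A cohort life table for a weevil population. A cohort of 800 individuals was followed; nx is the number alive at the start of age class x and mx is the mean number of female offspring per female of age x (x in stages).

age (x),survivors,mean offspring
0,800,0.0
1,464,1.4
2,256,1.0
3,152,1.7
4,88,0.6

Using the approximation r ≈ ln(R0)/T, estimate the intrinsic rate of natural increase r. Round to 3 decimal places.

0.238

lx = nx/n0 = nx/800: 1, 0.58, 0.32, 0.19, 0.11
R0 = Σ lx·mx = 0 + 0.812 + 0.32 + 0.323 + 0.066 = 1.521
Σ x·lx·mx = 2.685; T = 2.685/1.521 = 1.76529…
r ≈ ln(R0)/T = ln(1.521)/1.76529… = 0.23756… → 0.238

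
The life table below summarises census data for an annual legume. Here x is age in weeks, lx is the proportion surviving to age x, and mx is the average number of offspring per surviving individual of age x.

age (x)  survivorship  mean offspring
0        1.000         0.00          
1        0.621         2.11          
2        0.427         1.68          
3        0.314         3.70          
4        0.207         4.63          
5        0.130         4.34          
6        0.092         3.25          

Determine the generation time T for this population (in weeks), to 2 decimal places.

lx·mx: 0, 1.31031, 0.71736, 1.1618, 0.95841, 0.5642, 0.299 → R0 = 5.01108
x·lx·mx: 0, 1.31031, 1.43472, 3.4854, 3.83364, 2.821, 1.794 → Σ = 14.67907
T = 14.67907 / 5.01108 = 2.929323… → 2.93

2.93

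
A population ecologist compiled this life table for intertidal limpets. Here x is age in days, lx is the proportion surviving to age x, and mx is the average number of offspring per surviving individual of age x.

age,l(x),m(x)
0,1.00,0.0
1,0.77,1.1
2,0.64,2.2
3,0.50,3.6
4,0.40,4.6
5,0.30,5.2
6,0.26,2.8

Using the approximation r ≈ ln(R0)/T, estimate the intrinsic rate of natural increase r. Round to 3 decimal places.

0.602

R0 = Σ lx·mx = 0 + 0.847 + 1.408 + 1.8 + 1.84 + 1.56 + 0.728 = 8.183
Σ x·lx·mx = 28.591; T = 28.591/8.183 = 3.49395…
r ≈ ln(R0)/T = ln(8.183)/3.49395… = 0.60163… → 0.602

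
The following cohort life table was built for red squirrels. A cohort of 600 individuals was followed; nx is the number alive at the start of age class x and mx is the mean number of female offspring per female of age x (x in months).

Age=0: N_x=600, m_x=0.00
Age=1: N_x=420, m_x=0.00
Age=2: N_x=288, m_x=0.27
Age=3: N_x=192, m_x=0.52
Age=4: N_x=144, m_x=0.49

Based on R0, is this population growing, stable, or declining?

declining

lx = nx/n0 = nx/600: 1, 0.7, 0.48, 0.32, 0.24
R0 = Σ lx·mx = 0 + 0 + 0.1296 + 0.1664 + 0.1176 = 0.4136
R0 < 1, so the population is declining.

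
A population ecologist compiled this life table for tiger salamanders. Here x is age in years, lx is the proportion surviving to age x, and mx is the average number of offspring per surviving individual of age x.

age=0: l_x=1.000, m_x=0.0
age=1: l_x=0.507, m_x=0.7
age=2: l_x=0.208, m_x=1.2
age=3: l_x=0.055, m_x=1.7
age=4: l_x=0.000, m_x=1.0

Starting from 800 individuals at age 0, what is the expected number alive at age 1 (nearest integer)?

Expected survivors = N0 · l_1 = 800 × 0.507 = 405.6 → 406

406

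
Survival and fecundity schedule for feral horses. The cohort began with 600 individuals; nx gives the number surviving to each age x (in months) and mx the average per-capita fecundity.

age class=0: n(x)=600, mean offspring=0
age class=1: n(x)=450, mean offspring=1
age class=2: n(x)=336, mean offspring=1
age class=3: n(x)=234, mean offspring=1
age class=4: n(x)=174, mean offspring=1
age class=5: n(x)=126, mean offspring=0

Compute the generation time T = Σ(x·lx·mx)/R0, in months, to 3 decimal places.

2.111

lx = nx/n0 = nx/600: 1, 0.75, 0.56, 0.39, 0.29, 0.21
lx·mx: 0, 0.75, 0.56, 0.39, 0.29, 0 → R0 = 1.99
x·lx·mx: 0, 0.75, 1.12, 1.17, 1.16, 0 → Σ = 4.2
T = 4.2 / 1.99 = 2.110553… → 2.111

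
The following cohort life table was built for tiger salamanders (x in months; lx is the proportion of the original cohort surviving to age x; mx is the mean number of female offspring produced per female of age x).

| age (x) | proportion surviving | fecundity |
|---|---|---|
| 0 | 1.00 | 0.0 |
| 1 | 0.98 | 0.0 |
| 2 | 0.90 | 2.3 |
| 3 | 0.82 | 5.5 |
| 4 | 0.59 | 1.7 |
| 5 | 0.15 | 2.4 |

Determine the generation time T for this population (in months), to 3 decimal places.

lx·mx: 0, 0, 2.07, 4.51, 1.003, 0.36 → R0 = 7.943
x·lx·mx: 0, 0, 4.14, 13.53, 4.012, 1.8 → Σ = 23.482
T = 23.482 / 7.943 = 2.956314… → 2.956

2.956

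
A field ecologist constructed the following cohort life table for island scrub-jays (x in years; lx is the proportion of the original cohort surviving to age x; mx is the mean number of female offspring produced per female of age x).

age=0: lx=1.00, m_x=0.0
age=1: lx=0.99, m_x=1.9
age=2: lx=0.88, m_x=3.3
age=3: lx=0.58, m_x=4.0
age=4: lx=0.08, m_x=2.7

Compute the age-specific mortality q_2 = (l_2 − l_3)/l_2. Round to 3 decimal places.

q_2 = (l_2 − l_3) / l_2 = (0.88 − 0.58) / 0.88
     = 0.3 / 0.88 = 0.340909… → 0.341

0.341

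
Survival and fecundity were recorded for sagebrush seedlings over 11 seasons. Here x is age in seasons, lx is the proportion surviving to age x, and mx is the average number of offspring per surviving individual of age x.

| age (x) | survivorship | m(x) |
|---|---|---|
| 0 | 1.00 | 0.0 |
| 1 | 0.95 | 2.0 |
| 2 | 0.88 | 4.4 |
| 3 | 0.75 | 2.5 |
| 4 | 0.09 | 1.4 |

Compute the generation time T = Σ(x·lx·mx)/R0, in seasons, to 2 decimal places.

lx·mx: 0, 1.9, 3.872, 1.875, 0.126 → R0 = 7.773
x·lx·mx: 0, 1.9, 7.744, 5.625, 0.504 → Σ = 15.773
T = 15.773 / 7.773 = 2.029204… → 2.03

2.03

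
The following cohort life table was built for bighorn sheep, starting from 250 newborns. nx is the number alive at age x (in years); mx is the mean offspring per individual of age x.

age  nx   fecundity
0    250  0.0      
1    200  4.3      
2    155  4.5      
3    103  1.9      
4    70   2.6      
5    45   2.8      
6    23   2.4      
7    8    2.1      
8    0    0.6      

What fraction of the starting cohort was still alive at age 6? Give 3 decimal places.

l_6 = n_6/n_0 = 23/250 = 0.092 → 0.092

0.092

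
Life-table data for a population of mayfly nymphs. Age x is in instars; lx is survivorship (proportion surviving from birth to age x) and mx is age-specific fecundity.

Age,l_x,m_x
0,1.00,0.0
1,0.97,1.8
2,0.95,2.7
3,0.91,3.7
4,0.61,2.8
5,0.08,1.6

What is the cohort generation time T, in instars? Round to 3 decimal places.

2.570

lx·mx: 0, 1.746, 2.565, 3.367, 1.708, 0.128 → R0 = 9.514
x·lx·mx: 0, 1.746, 5.13, 10.101, 6.832, 0.64 → Σ = 24.449
T = 24.449 / 9.514 = 2.569792… → 2.570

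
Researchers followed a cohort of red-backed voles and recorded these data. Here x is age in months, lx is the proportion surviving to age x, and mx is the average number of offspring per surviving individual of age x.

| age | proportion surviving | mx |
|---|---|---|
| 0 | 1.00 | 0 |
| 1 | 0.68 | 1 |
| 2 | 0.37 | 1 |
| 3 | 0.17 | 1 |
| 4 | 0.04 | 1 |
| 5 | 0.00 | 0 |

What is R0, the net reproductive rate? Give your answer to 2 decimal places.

1.26

lx·mx by age: 0, 0.68, 0.37, 0.17, 0.04, 0
R0 = Σ lx·mx = 1.26 → 1.26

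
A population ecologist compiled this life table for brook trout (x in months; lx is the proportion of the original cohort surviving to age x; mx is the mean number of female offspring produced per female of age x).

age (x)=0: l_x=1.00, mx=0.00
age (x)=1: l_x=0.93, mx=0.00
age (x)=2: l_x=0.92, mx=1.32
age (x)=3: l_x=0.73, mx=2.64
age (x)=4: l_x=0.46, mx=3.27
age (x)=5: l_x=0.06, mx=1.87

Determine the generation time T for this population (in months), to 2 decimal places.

3.11

lx·mx: 0, 0, 1.2144, 1.9272, 1.5042, 0.1122 → R0 = 4.758
x·lx·mx: 0, 0, 2.4288, 5.7816, 6.0168, 0.561 → Σ = 14.7882
T = 14.7882 / 4.758 = 3.108071… → 3.11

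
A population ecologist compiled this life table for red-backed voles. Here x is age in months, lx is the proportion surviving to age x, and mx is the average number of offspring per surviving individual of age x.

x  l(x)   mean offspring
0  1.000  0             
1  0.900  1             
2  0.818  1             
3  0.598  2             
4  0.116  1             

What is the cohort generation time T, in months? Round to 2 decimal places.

2.17

lx·mx: 0, 0.9, 0.818, 1.196, 0.116 → R0 = 3.03
x·lx·mx: 0, 0.9, 1.636, 3.588, 0.464 → Σ = 6.588
T = 6.588 / 3.03 = 2.174257… → 2.17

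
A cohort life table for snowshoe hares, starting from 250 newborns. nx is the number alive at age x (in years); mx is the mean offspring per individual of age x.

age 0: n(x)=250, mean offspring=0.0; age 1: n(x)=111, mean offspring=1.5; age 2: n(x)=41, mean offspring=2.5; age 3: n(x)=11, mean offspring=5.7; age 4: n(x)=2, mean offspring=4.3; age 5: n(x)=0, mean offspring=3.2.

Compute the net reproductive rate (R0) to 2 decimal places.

lx = nx/n0 = nx/250: 1, 0.444, 0.164, 0.044, 0.008, 0
lx·mx by age: 0, 0.666, 0.41, 0.2508, 0.0344, 0
R0 = Σ lx·mx = 1.3612 → 1.36

1.36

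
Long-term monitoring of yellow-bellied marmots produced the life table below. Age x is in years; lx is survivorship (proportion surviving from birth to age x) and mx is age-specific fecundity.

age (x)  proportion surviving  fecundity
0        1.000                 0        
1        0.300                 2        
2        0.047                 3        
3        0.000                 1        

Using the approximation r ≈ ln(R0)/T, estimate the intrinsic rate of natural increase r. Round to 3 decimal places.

-0.252

R0 = Σ lx·mx = 0 + 0.6 + 0.141 + 0 = 0.741
Σ x·lx·mx = 0.882; T = 0.882/0.741 = 1.19028…
r ≈ ln(R0)/T = ln(0.741)/1.19028… = -0.25183… → -0.252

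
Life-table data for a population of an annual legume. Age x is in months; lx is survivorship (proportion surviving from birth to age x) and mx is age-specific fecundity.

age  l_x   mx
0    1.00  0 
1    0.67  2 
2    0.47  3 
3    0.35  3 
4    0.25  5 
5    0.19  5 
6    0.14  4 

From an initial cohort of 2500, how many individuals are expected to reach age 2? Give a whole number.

Expected survivors = N0 · l_2 = 2500 × 0.47 = 1175 → 1175

1175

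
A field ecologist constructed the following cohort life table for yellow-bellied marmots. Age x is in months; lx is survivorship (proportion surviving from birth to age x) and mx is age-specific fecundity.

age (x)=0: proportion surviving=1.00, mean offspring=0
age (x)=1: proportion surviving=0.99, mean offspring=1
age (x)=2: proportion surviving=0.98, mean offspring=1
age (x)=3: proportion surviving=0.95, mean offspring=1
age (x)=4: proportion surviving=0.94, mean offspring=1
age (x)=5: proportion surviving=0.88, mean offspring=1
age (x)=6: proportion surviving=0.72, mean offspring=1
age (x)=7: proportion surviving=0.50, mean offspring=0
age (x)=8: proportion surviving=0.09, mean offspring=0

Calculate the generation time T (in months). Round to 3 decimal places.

3.348

lx·mx: 0, 0.99, 0.98, 0.95, 0.94, 0.88, 0.72, 0, 0 → R0 = 5.46
x·lx·mx: 0, 0.99, 1.96, 2.85, 3.76, 4.4, 4.32, 0, 0 → Σ = 18.28
T = 18.28 / 5.46 = 3.347985… → 3.348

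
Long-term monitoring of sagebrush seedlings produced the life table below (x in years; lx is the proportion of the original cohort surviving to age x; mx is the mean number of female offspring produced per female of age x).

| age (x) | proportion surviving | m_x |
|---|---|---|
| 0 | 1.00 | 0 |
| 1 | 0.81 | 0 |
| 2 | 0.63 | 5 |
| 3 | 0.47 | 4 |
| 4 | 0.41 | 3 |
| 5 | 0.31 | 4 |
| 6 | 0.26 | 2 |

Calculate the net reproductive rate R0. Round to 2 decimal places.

8.02

lx·mx by age: 0, 0, 3.15, 1.88, 1.23, 1.24, 0.52
R0 = Σ lx·mx = 8.02 → 8.02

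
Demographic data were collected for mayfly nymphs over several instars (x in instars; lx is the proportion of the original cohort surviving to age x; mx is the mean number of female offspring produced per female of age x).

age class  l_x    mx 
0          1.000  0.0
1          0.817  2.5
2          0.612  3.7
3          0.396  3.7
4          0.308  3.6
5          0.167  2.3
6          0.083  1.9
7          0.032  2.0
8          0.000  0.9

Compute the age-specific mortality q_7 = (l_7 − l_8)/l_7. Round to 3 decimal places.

1.000

q_7 = (l_7 − l_8) / l_7 = (0.032 − 0) / 0.032
     = 0.032 / 0.032 = 1 → 1.000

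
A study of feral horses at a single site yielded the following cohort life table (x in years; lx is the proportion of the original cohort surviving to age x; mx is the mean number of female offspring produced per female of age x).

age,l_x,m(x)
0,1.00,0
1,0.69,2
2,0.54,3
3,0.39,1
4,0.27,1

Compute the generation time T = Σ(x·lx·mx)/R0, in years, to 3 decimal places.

lx·mx: 0, 1.38, 1.62, 0.39, 0.27 → R0 = 3.66
x·lx·mx: 0, 1.38, 3.24, 1.17, 1.08 → Σ = 6.87
T = 6.87 / 3.66 = 1.877049… → 1.877

1.877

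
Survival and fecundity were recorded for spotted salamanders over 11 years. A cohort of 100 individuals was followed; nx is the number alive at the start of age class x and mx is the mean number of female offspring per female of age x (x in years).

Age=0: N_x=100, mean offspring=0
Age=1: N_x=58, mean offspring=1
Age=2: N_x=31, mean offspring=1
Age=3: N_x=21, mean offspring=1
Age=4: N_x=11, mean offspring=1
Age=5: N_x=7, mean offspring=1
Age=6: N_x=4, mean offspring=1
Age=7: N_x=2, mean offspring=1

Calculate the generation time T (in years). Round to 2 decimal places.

lx = nx/n0 = nx/100: 1, 0.58, 0.31, 0.21, 0.11, 0.07, 0.04, 0.02
lx·mx: 0, 0.58, 0.31, 0.21, 0.11, 0.07, 0.04, 0.02 → R0 = 1.34
x·lx·mx: 0, 0.58, 0.62, 0.63, 0.44, 0.35, 0.24, 0.14 → Σ = 3
T = 3 / 1.34 = 2.238806… → 2.24

2.24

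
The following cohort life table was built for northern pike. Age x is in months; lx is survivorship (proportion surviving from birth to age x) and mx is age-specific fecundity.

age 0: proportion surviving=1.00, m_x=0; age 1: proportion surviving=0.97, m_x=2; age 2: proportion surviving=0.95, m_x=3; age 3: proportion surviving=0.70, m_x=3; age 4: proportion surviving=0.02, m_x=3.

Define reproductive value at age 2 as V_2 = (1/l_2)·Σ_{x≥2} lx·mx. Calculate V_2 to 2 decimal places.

lx·mx for x ≥ 2: 2.85, 2.1, 0.06 → sum = 5.01
V_2 = 5.01 / l_2 = 5.01 / 0.95 = 5.273684… → 5.27

5.27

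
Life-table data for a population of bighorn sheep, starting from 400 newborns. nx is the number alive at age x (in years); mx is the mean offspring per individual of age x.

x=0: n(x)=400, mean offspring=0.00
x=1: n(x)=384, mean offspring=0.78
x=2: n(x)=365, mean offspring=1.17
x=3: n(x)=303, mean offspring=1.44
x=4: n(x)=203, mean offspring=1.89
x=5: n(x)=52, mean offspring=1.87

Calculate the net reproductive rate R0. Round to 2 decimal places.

4.11

lx = nx/n0 = nx/400: 1, 0.96, 0.9125, 0.7575, 0.5075, 0.13
lx·mx by age: 0, 0.7488, 1.067625, 1.0908, 0.959175, 0.2431
R0 = Σ lx·mx = 4.1095 → 4.11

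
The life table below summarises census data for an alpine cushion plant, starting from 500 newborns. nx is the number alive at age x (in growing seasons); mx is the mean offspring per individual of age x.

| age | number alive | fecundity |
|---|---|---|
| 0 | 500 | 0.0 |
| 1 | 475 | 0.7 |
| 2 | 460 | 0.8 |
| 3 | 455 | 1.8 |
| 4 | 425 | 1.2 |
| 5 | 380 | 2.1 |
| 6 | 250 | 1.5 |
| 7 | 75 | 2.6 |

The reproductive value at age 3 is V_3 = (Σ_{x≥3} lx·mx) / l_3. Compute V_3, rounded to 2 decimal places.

5.93

lx = nx/n0 = nx/500: 1, 0.95, 0.92, 0.91, 0.85, 0.76, 0.5, 0.15
lx·mx for x ≥ 3: 1.638, 1.02, 1.596, 0.75, 0.39 → sum = 5.394
V_3 = 5.394 / l_3 = 5.394 / 0.91 = 5.927473… → 5.93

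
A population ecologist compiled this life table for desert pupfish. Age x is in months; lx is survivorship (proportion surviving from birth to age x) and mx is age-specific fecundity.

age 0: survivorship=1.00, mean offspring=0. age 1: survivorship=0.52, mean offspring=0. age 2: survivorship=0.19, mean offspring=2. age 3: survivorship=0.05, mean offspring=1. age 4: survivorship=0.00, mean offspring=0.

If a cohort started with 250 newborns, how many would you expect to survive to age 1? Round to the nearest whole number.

130

Expected survivors = N0 · l_1 = 250 × 0.52 = 130 → 130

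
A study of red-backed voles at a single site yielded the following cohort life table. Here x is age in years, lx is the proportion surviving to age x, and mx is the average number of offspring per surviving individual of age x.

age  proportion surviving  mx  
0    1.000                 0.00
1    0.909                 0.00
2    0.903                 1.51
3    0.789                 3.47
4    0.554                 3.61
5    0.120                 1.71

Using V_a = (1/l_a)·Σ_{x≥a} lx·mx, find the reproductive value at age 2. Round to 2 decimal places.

lx·mx for x ≥ 2: 1.36353, 2.73783, 1.99994, 0.2052 → sum = 6.3065
V_2 = 6.3065 / l_2 = 6.3065 / 0.903 = 6.983942… → 6.98

6.98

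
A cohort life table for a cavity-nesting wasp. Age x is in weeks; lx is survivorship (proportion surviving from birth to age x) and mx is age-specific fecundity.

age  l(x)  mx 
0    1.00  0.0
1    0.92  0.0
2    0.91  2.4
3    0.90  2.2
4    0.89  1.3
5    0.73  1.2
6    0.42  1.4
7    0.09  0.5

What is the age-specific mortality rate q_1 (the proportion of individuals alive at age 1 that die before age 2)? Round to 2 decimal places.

q_1 = (l_1 − l_2) / l_1 = (0.92 − 0.91) / 0.92
     = 0.01 / 0.92 = 0.01087… → 0.01

0.01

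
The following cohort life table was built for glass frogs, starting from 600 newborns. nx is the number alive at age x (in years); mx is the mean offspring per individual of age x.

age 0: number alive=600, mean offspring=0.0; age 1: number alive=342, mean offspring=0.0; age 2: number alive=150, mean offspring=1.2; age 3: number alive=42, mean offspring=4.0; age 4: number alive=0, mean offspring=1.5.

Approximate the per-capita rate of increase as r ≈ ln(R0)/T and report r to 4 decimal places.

lx = nx/n0 = nx/600: 1, 0.57, 0.25, 0.07, 0
R0 = Σ lx·mx = 0 + 0 + 0.3 + 0.28 + 0 = 0.58
Σ x·lx·mx = 1.44; T = 1.44/0.58 = 2.48276…
r ≈ ln(R0)/T = ln(0.58)/2.48276… = -0.219404… → -0.2194

-0.2194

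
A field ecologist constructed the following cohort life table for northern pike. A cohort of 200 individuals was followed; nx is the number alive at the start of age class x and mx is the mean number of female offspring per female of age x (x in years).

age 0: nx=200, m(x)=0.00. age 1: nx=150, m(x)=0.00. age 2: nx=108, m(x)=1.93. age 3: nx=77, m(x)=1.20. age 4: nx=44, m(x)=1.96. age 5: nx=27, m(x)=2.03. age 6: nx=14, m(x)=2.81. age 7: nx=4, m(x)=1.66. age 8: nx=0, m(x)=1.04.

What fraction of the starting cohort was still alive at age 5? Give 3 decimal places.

0.135

l_5 = n_5/n_0 = 27/200 = 0.135 → 0.135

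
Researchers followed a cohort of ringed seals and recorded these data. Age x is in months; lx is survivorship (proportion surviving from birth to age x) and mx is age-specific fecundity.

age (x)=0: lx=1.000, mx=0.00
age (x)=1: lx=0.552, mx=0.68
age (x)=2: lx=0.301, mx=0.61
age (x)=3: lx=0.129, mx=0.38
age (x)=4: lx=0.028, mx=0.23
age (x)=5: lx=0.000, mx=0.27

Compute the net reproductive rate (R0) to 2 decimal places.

lx·mx by age: 0, 0.37536, 0.18361, 0.04902, 0.00644, 0
R0 = Σ lx·mx = 0.61443 → 0.61

0.61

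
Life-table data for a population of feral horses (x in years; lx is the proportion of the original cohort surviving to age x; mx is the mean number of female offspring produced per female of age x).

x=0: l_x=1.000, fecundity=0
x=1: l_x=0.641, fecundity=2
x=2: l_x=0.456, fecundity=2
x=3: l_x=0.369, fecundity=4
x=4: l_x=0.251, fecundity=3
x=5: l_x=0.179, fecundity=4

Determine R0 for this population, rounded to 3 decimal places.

5.139

lx·mx by age: 0, 1.282, 0.912, 1.476, 0.753, 0.716
R0 = Σ lx·mx = 5.139 → 5.139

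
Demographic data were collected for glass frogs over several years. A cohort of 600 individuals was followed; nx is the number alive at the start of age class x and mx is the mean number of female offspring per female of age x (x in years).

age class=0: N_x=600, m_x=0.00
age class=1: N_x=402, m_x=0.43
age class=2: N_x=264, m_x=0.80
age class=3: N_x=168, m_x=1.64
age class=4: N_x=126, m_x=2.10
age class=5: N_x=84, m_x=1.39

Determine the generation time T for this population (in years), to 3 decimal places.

lx = nx/n0 = nx/600: 1, 0.67, 0.44, 0.28, 0.21, 0.14
lx·mx: 0, 0.2881, 0.352, 0.4592, 0.441, 0.1946 → R0 = 1.7349
x·lx·mx: 0, 0.2881, 0.704, 1.3776, 1.764, 0.973 → Σ = 5.1067
T = 5.1067 / 1.7349 = 2.943513… → 2.944

2.944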